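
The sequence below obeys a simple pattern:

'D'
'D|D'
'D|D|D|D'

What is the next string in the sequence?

Every step duplicates the string with '|' between the halves.
Doubling D|D|D|D with '|' between the halves:

D|D|D|D|D|D|D|D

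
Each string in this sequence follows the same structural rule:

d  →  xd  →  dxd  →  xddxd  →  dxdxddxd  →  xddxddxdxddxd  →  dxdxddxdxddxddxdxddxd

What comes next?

xddxddxdxddxddxdxddxdxddxddxdxddxd

From term 3 onward, concatenate the second-to-last term with the last: d·xd = dxd, xd·dxd = xddxd, …
The next term joins xddxddxdxddxd and dxdxddxdxddxddxdxddxd.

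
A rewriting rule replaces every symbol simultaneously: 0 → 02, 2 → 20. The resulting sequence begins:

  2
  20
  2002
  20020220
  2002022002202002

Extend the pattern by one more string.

Rewriting the 16 symbols of 2002022002202002 one by one yields 20 02 02 20 02 20 20 02 02 20 20 02 20 02 02 20; concatenated:

20020220022020020220200220020220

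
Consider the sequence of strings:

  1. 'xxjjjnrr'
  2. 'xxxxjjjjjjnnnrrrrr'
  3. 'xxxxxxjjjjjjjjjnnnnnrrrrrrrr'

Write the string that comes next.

xxxxxxxxjjjjjjjjjjjjnnnnnnnrrrrrrrrrrr

Each string has the form x^{2n} j^{3n} n^{2n-1} r^{3n-1} (n = 1, 2, …).
At n = 4 the blocks have lengths 8, 12, 7, 11.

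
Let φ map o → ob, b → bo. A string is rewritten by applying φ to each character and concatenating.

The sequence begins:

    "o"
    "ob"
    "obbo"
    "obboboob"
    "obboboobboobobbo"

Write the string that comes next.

φ(obboboobboobobbo) expands symbol-by-symbol to ob bo bo ob bo ob ob bo bo ob ob bo ob bo bo ob; joining the 16 pieces gives the next term.

obboboobboobobboboobobboobboboob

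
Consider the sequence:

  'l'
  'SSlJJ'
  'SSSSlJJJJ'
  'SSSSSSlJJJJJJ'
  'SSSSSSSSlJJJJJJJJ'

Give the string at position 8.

SSSSSSSSSSSSSSlJJJJJJJJJJJJJJ

Every step adds SS to the front and JJ to the end of the previous string.
From SSSSSSSSlJJJJJJJJ, 3 further steps: SSSSSSSSlJJJJJJJJ → SSSSSSSSSSlJJJJJJJJJJ → SSSSSSSSSSSSlJJJJJJJJJJJJ → (answer).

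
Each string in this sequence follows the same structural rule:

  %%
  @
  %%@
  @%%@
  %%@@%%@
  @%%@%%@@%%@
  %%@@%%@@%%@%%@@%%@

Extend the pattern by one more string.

@%%@%%@@%%@%%@@%%@@%%@%%@@%%@

Each term (from the third on) is the two preceding terms concatenated in order: term 3 = %%·@ = %%@.
So term 8 is @%%@%%@@%%@·%%@@%%@@%%@%%@@%%@.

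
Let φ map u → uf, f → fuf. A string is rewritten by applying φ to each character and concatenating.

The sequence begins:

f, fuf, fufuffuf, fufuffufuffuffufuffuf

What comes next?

fufuffufuffuffufuffufuffuffufuffuffufuffufuffuffufuffuf

Replace each of the 21 characters of fufuffufuffuffufuffuf in place — fuf uf fuf uf fuf fuf uf fuf uf fuf fuf uf fuf fuf uf fuf uf fuf fuf uf fuf — and concatenate.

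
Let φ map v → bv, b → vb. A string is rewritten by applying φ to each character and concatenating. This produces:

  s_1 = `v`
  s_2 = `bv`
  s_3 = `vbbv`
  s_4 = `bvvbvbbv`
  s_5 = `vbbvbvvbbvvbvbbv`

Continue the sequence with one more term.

Applying the rule to each of the 16 symbols of vbbvbvvbbvvbvbbv gives the pieces bv vb vb bv vb bv bv vb vb bv bv vb bv vb vb bv, which concatenate to the answer.

bvvbvbbvvbbvbvvbvbbvbvvbbvvbvbbv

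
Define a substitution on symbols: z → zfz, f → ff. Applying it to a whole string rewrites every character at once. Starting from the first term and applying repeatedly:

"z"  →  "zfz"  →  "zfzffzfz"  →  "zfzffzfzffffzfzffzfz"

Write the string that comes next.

Rewriting the 20 symbols of zfzffzfzffffzfzffzfz one by one yields zfz ff zfz ff ff zfz ff zfz ff ff ff ff zfz ff zfz ff ff zfz ff zfz; concatenated:

zfzffzfzffffzfzffzfzffffffffzfzffzfzffffzfzffzfz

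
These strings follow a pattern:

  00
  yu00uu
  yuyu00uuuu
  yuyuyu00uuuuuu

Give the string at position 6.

Each term wraps the previous one in yu on the left and uu on the right.
From yuyuyu00uuuuuu, 2 further steps: yuyuyu00uuuuuu → yuyuyuyu00uuuuuuuu → (answer).

yuyuyuyuyu00uuuuuuuuuu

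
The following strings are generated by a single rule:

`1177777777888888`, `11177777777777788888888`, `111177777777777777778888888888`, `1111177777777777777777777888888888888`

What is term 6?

Term n consists of n 1's, followed by 4n 7's, followed by 2n+2 8's, where the shown terms are n = 2, 3, 4, 5.
For term 6, n = 7, so the run lengths are 7, 28, 16.

111111177777777777777777777777777778888888888888888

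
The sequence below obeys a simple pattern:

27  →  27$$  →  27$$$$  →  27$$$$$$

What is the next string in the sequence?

Each term is the previous one with $$ appended.
Applying this once more to 27$$$$$$:

27$$$$$$$$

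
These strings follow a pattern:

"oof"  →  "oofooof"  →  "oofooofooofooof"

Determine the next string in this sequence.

oofooofooofooofooofooofooofooof

s(k+1) = s(k)·o·s(k) — each term doubles the last with 'o' between the halves.
One more doubling of oofooofooofooof gives the answer.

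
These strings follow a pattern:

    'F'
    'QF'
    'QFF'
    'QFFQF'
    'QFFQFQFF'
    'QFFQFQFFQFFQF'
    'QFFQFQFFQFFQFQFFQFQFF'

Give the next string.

This is a Fibonacci-style word recurrence s(k) = s(k−1)·s(k−2): e.g. QF·F = QFF.
Continuing: QFFQFQFFQFFQFQFFQFQFF · QFFQFQFFQFFQF gives term 8.

QFFQFQFFQFFQFQFFQFQFFQFFQFQFFQFFQF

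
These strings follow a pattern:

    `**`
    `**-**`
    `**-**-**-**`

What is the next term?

**-**-**-**-**-**-**-**

Each string is two copies of the previous one joined by '-'.
So the next term is two copies of **-**-**-** with '-' between the halves.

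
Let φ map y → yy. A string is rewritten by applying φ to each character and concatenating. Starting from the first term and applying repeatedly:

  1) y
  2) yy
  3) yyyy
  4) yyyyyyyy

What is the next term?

yyyyyyyyyyyyyyyy

Expanding yyyyyyyy: y→yy, y→yy, y→yy, y→yy, y→yy, y→yy, y→yy, y→yy. Concatenated: yy yy yy yy yy yy yy yy.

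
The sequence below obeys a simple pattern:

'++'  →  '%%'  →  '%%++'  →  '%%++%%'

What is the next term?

From term 3 onward, concatenate the last term with the second-to-last: %%·++ = %%++, %%++·%% = %%++%%, …
Continuing: %%++%% · %%++ gives term 5.

%%++%%%%++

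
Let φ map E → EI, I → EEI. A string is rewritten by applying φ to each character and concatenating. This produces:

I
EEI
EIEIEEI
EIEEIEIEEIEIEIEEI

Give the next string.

Rewriting the 17 symbols of EIEEIEIEEIEIEIEEI one by one yields EI EEI EI EI EEI EI EEI EI EI EEI EI EEI EI EEI EI EI EEI; concatenated:

EIEEIEIEIEEIEIEEIEIEIEEIEIEEIEIEEIEIEIEEI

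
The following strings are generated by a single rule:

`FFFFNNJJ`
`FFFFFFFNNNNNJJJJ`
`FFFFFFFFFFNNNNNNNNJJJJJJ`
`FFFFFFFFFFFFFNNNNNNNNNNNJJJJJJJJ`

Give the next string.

Term n consists of 3n+1 F's, followed by 3n-1 N's, followed by 2n J's (n = 1, 2, …).
At n = 5 the blocks have lengths 16, 14, 10.

FFFFFFFFFFFFFFFFNNNNNNNNNNNNNNJJJJJJJJJJ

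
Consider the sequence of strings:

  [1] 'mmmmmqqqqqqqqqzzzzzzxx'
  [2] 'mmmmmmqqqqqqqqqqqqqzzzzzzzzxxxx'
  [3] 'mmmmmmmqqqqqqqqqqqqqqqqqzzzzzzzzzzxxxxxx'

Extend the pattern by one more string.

mmmmmmmmqqqqqqqqqqqqqqqqqqqqqzzzzzzzzzzzzxxxxxxxx

Term n consists of n+3 m's, followed by 4n+1 q's, followed by 2n+2 z's, followed by 2n-2 x's, where the shown terms are n = 2, 3, 4.
For the next term, n = 5, so the run lengths are 8, 21, 12, 8.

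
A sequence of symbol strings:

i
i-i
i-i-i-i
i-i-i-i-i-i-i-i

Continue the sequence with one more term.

s(k+1) = s(k)·-·s(k) — each term doubles the last with '-' between the halves.
Doubling i-i-i-i-i-i-i-i with '-' between the halves:

i-i-i-i-i-i-i-i-i-i-i-i-i-i-i-i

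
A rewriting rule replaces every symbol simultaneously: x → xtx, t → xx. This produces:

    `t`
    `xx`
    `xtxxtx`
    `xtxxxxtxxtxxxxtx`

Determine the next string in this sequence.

xtxxxxtxxtxxtxxtxxxxtxxtxxxxtxxtxxtxxtxxxxtx

Replace each of the 16 characters of xtxxxxtxxtxxxxtx in place — xtx xx xtx xtx xtx xtx xx xtx xtx xx xtx xtx xtx xtx xx xtx — and concatenate.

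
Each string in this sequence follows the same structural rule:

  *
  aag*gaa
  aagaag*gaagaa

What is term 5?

aagaagaagaag*gaagaagaagaa

Each term wraps the previous one in aag on the left and gaa on the right.
From aagaag*gaagaa, 2 further steps: aagaag*gaagaa → aagaagaag*gaagaagaa → (answer).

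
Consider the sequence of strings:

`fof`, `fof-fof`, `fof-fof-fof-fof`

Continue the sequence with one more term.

Each string is two copies of the previous one joined by '-'.
One more doubling of fof-fof-fof-fof gives the answer.

fof-fof-fof-fof-fof-fof-fof-fof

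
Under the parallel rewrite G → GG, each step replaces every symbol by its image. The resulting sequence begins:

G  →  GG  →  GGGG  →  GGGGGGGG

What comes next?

Rewriting each symbol of GGGGGGGG: G→GG, G→GG, G→GG, G→GG, G→GG, G→GG, G→GG, G→GG, which concatenates to GG GG GG GG GG GG GG GG.

GGGGGGGGGGGGGGGG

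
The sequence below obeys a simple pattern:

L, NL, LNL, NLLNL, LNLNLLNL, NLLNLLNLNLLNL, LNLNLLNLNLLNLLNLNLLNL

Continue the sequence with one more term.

NLLNLLNLNLLNLLNLNLLNLNLLNLLNLNLLNL

This is a Fibonacci-style word recurrence s(k) = s(k−2)·s(k−1): e.g. L·NL = LNL.
Continuing: NLLNLLNLNLLNL · LNLNLLNLNLLNLLNLNLLNL gives term 8.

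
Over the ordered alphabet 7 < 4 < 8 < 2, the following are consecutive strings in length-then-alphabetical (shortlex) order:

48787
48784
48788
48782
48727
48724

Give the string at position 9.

Advancing 3 positions from 48724 through 48724 → 48728 → 48722 reaches term 9.

48477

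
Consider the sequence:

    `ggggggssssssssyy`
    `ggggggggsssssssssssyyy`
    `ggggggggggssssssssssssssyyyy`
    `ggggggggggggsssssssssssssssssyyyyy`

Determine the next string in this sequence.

Each string has the form g^{2n+2} s^{3n+2} y^{n}, where the shown terms are n = 2, 3, 4, 5.
At n = 6 the blocks have lengths 14, 20, 6.

ggggggggggggggssssssssssssssssssssyyyyyy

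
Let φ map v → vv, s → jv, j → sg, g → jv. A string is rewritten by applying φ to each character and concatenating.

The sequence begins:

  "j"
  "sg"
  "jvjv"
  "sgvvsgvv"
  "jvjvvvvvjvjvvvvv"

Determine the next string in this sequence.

Replace each of the 16 characters of jvjvvvvvjvjvvvvv in place — sg vv sg vv vv vv vv vv sg vv sg vv vv vv vv vv — and concatenate.

sgvvsgvvvvvvvvvvsgvvsgvvvvvvvvvv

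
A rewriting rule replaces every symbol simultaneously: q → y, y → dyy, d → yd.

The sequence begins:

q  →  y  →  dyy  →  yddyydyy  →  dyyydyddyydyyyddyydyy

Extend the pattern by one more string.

yddyydyydyyyddyyydyddyydyyyddyydyydyyydyddyydyyyddyydyy

φ(dyyydyddyydyyyddyydyy) expands symbol-by-symbol to yd dyy dyy dyy yd dyy yd yd dyy dyy yd dyy dyy dyy yd yd dyy dyy yd dyy dyy; joining the 21 pieces gives the next term.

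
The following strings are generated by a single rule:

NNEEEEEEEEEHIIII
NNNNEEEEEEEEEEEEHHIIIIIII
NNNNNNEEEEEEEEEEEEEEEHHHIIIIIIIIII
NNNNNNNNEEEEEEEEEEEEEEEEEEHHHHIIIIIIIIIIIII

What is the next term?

NNNNNNNNNNEEEEEEEEEEEEEEEEEEEEEHHHHHIIIIIIIIIIIIIIII

Each string has the form N^{2n-2} E^{3n+3} H^{n-1} I^{3n-2}, where the shown terms are n = 2, 3, 4, 5.
For the next term, n = 6, so the run lengths are 10, 21, 5, 16.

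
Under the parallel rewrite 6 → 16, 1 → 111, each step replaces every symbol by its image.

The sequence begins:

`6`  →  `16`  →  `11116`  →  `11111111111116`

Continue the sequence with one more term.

φ(11111111111116) expands symbol-by-symbol to 111 111 111 111 111 111 111 111 111 111 111 111 111 16; joining the 14 pieces gives the next term.

11111111111111111111111111111111111111116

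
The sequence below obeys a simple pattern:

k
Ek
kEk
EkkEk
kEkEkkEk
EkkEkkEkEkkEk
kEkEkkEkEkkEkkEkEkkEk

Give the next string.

From term 3 onward, concatenate the second-to-last term with the last: k·Ek = kEk, Ek·kEk = EkkEk, …
The next term joins EkkEkkEkEkkEk and kEkEkkEkEkkEkkEkEkkEk.

EkkEkkEkEkkEkkEkEkkEkEkkEkkEkEkkEk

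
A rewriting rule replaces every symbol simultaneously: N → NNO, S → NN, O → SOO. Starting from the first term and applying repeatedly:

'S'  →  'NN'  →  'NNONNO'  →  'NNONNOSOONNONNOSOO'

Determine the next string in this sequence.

Rewriting the 18 symbols of NNONNOSOONNONNOSOO one by one yields NNO NNO SOO NNO NNO SOO NN SOO SOO NNO NNO SOO NNO NNO SOO NN SOO SOO; concatenated:

NNONNOSOONNONNOSOONNSOOSOONNONNOSOONNONNOSOONNSOOSOO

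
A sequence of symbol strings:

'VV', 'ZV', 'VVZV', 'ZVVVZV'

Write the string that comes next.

VVZVZVVVZV

Each term (from the third on) is the two preceding terms concatenated in order: term 3 = VV·ZV = VVZV.
So term 5 is VVZV·ZVVVZV.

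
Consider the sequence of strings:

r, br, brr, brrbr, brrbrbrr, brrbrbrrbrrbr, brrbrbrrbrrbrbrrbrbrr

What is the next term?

brrbrbrrbrrbrbrrbrbrrbrrbrbrrbrrbr

Each term (from the third on) is the previous term followed by the one before it: term 3 = br·r = brr.
So term 8 is brrbrbrrbrrbrbrrbrbrr·brrbrbrrbrrbr.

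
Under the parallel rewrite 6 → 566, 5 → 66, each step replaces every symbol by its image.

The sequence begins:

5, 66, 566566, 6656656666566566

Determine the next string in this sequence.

56656666566566665665665665666656656666566566

Applying the rule to each of the 16 symbols of 6656656666566566 gives the pieces 566 566 66 566 566 66 566 566 566 566 66 566 566 66 566 566, which concatenate to the answer.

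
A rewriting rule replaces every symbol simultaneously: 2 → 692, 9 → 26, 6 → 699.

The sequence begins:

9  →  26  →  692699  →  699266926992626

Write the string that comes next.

6992626692699699266926992626692699692699

Applying the rule to each of the 15 symbols of 699266926992626 gives the pieces 699 26 26 692 699 699 26 692 699 26 26 692 699 692 699, which concatenate to the answer.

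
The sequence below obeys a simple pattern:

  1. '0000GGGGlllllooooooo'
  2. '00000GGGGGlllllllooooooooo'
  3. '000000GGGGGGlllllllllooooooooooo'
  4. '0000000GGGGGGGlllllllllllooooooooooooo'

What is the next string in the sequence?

00000000GGGGGGGGlllllllllllllooooooooooooooo

Term n consists of n+1 0's, followed by n+1 G's, followed by 2n-1 l's, followed by 2n+1 o's, where the shown terms are n = 3, 4, 5, 6.
At n = 7 the blocks have lengths 8, 8, 13, 15.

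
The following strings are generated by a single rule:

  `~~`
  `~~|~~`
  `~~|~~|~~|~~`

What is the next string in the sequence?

Every step duplicates the string with '|' between the halves.
Doubling ~~|~~|~~|~~ with '|' between the halves:

~~|~~|~~|~~|~~|~~|~~|~~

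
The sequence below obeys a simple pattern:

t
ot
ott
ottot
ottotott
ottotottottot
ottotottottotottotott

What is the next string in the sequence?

This is a Fibonacci-style word recurrence s(k) = s(k−1)·s(k−2): e.g. ot·t = ott.
The next term joins ottotottottotottotott and ottotottottot.

ottotottottotottotottottotottottot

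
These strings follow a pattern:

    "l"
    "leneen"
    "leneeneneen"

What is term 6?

leneeneneeneneeneneeneneen

Every step adds eneen to the end: s(k+1) = s(k)·eneen.
From leneeneneen, 3 further steps: leneeneneen → leneeneneeneneen → leneeneneeneneeneneen → (answer).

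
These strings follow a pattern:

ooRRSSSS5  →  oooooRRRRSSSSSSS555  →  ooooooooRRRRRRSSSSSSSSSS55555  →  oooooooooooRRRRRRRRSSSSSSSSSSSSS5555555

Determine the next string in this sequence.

ooooooooooooooRRRRRRRRRRSSSSSSSSSSSSSSSS555555555

Reading off run lengths: o runs 2, 5, 8, 11; R runs 2, 4, 6, 8; S runs 4, 7, 10, 13; 5 runs 1, 3, 5, 7 — each is linear in n (n = 1, 2, …).
For the next term, n = 5, so the run lengths are 14, 10, 16, 9.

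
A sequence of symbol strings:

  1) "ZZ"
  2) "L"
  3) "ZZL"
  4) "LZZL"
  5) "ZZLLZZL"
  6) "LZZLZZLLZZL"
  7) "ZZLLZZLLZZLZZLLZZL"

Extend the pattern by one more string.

LZZLZZLLZZLZZLLZZLLZZLZZLLZZL

From term 3 onward, concatenate the second-to-last term with the last: ZZ·L = ZZL, L·ZZL = LZZL, …
The next term joins LZZLZZLLZZL and ZZLLZZLLZZLZZLLZZL.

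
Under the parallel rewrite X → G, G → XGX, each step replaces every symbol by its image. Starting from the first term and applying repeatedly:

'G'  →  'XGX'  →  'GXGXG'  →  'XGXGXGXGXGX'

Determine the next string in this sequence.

GXGXGXGXGXGXGXGXGXGXG

Apply φ to XGXGXGXGXGX symbol by symbol: X→G, G→XGX, X→G, G→XGX, X→G, G→XGX, X→G, G→XGX, X→G, G→XGX, X→G; joined: G XGX G XGX G XGX G XGX G XGX G.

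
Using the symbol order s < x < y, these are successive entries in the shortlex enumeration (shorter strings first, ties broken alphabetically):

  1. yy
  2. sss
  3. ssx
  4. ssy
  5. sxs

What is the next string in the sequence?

sxx

The successor of sxs increments the rightmost position that isn't already y and resets every position after it to s.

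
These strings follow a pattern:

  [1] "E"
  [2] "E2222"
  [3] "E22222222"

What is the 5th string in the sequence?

E2222222222222222

The strings grow by a fixed suffix 2222 each time.
From E22222222, 2 further steps: E22222222 → E222222222222 → (answer).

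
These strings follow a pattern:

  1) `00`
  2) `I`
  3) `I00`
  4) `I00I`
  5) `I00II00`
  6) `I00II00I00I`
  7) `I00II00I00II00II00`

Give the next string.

Each term (from the third on) is the previous term followed by the one before it: term 3 = I·00 = I00.
Continuing: I00II00I00II00II00 · I00II00I00I gives term 8.

I00II00I00II00II00I00II00I00I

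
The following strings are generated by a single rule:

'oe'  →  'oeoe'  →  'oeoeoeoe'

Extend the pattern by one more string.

oeoeoeoeoeoeoeoe

s(k+1) = s(k)·s(k) — each term doubles the last.
One more doubling of oeoeoeoe gives the answer.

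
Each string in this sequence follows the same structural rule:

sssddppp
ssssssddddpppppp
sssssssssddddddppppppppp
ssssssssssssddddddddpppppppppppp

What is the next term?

sssssssssssssssddddddddddppppppppppppppp

The n-th term is 3n s's then 2n d's then 3n p's (n = 1, 2, …).
For the next term, n = 5, so the run lengths are 15, 10, 15.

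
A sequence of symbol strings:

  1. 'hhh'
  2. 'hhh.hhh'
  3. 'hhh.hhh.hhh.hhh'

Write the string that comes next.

Each string is two copies of the previous one joined by '.'.
So the next term is two copies of hhh.hhh.hhh.hhh with '.' between the halves.

hhh.hhh.hhh.hhh.hhh.hhh.hhh.hhh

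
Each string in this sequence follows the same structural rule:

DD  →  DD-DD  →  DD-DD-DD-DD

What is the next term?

s(k+1) = s(k)·-·s(k) — each term doubles the last with '-' between the halves.
Doubling DD-DD-DD-DD with '-' between the halves:

DD-DD-DD-DD-DD-DD-DD-DD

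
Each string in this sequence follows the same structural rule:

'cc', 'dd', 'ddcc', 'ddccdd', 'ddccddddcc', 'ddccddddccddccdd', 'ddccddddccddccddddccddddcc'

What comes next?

This is a Fibonacci-style word recurrence s(k) = s(k−1)·s(k−2): e.g. dd·cc = ddcc.
The next term joins ddccddddccddccddddccddddcc and ddccddddccddccdd.

ddccddddccddccddddccddddccddccddddccddccdd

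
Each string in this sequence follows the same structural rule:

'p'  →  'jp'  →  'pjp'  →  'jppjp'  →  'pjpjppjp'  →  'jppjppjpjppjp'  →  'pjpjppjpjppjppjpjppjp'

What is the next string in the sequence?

jppjppjpjppjppjpjppjpjppjppjpjppjp

Each term (from the third on) is the two preceding terms concatenated in order: term 3 = p·jp = pjp.
The next term joins jppjppjpjppjp and pjpjppjpjppjppjpjppjp.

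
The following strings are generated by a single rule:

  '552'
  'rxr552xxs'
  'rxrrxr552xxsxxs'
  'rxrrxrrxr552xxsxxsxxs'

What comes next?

rxrrxrrxrrxr552xxsxxsxxsxxs

s(k+1) = rxr·s(k)·xxs, so each term gains rxr as a prefix and xxs as a suffix.
So the next term is rxr·rxrrxrrxr552xxsxxsxxs·xxs.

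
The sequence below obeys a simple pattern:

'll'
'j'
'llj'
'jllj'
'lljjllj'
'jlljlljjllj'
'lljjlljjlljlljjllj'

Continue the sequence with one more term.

Each term (from the third on) is the two preceding terms concatenated in order: term 3 = ll·j = llj.
Continuing: jlljlljjllj · lljjlljjlljlljjllj gives term 8.

jlljlljjlljlljjlljjlljlljjllj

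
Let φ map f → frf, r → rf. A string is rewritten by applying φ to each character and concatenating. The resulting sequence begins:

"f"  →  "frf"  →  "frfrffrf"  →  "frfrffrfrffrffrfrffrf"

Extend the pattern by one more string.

Replace each of the 21 characters of frfrffrfrffrffrfrffrf in place — frf rf frf rf frf frf rf frf rf frf frf rf frf frf rf frf rf frf frf rf frf — and concatenate.

frfrffrfrffrffrfrffrfrffrffrfrffrffrfrffrfrffrffrfrffrf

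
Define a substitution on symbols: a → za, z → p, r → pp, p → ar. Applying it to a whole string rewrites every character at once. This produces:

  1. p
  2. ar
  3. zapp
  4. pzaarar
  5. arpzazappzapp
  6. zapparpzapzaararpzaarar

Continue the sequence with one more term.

Applying the rule to each of the 23 symbols of zapparpzapzaararpzaarar gives the pieces p za ar ar za pp ar p za ar p za za pp za pp ar p za za pp za pp, which concatenate to the answer.

pzaararzapparpzaarpzazappzapparpzazappzapp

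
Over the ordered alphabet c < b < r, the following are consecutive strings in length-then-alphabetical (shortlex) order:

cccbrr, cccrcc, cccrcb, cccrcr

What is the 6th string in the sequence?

cccrbb

Stepping forward 2 times from cccrcr: cccrcr → cccrbc, then the target.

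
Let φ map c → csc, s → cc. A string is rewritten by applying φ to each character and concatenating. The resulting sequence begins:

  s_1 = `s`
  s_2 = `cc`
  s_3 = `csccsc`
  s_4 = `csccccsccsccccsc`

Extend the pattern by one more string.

csccccsccsccsccsccccsccsccccsccsccsccsccccsc

φ(csccccsccsccccsc) expands symbol-by-symbol to csc cc csc csc csc csc cc csc csc cc csc csc csc csc cc csc; joining the 16 pieces gives the next term.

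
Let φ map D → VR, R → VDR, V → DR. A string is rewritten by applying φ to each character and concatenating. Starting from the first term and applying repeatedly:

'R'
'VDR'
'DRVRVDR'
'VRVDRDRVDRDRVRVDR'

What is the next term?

Rewriting the 17 symbols of VRVDRDRVDRDRVRVDR one by one yields DR VDR DR VR VDR VR VDR DR VR VDR VR VDR DR VDR DR VR VDR; concatenated:

DRVDRDRVRVDRVRVDRDRVRVDRVRVDRDRVDRDRVRVDR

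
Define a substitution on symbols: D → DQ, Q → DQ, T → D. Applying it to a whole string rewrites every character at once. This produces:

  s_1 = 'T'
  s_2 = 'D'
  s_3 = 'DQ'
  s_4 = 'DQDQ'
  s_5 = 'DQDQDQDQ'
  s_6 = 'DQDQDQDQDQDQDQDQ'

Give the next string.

Applying the rule to each of the 16 symbols of DQDQDQDQDQDQDQDQ gives the pieces DQ DQ DQ DQ DQ DQ DQ DQ DQ DQ DQ DQ DQ DQ DQ DQ, which concatenate to the answer.

DQDQDQDQDQDQDQDQDQDQDQDQDQDQDQDQ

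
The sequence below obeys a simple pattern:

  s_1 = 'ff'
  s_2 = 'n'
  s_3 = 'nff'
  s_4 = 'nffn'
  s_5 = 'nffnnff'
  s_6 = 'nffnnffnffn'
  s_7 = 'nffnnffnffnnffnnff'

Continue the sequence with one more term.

nffnnffnffnnffnnffnffnnffnffn

Each term (from the third on) is the previous term followed by the one before it: term 3 = n·ff = nff.
Continuing: nffnnffnffnnffnnff · nffnnffnffn gives term 8.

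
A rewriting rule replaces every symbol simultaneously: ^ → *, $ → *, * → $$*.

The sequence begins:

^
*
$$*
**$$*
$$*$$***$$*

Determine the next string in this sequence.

**$$***$$*$$*$$***$$*

Rewriting each symbol of $$*$$***$$*: $→*, $→*, *→$$*, $→*, $→*, *→$$*, *→$$*, *→$$*, $→*, $→*, *→$$*, which concatenates to * * $$* * * $$* $$* $$* * * $$*.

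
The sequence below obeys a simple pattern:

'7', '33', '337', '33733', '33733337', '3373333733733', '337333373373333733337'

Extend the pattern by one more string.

This is a Fibonacci-style word recurrence s(k) = s(k−1)·s(k−2): e.g. 33·7 = 337.
The next term joins 337333373373333733337 and 3373333733733.

3373333733733337333373373333733733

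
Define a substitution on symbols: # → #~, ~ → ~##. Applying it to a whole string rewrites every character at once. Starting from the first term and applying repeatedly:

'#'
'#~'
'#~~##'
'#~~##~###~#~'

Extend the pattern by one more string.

#~~##~###~#~~###~#~#~~###~~##

Expanding #~~##~###~#~: #→#~, ~→~##, ~→~##, #→#~, #→#~, ~→~##, #→#~, #→#~, #→#~, ~→~##, #→#~, ~→~##. Concatenated: #~ ~## ~## #~ #~ ~## #~ #~ #~ ~## #~ ~##.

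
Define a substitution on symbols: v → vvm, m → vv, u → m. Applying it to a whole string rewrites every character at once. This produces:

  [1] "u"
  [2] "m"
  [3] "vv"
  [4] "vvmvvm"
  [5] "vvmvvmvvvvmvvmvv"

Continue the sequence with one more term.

Applying the rule to each of the 16 symbols of vvmvvmvvvvmvvmvv gives the pieces vvm vvm vv vvm vvm vv vvm vvm vvm vvm vv vvm vvm vv vvm vvm, which concatenate to the answer.

vvmvvmvvvvmvvmvvvvmvvmvvmvvmvvvvmvvmvvvvmvvm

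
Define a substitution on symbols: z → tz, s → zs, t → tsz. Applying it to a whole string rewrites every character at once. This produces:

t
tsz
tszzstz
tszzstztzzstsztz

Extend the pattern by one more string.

Rewriting the 16 symbols of tszzstztzzstsztz one by one yields tsz zs tz tz zs tsz tz tsz tz tz zs tsz zs tz tsz tz; concatenated:

tszzstztzzstsztztsztztzzstszzstztsztz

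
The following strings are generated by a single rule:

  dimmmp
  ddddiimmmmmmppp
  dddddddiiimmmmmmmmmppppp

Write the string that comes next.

ddddddddddiiiimmmmmmmmmmmmppppppp

Reading off run lengths: d runs 1, 4, 7; i runs 1, 2, 3; m runs 3, 6, 9; p runs 1, 3, 5 — each is linear in n (n = 1, 2, …).
For the next term, n = 4, so the run lengths are 10, 4, 12, 7.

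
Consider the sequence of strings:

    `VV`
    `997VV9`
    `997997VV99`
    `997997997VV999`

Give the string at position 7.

s(k+1) = 997·s(k)·9, so each term gains 997 as a prefix and 9 as a suffix.
From 997997997VV999, 3 further steps: 997997997VV999 → 997997997997VV9999 → 997997997997997VV99999 → (answer).

997997997997997997VV999999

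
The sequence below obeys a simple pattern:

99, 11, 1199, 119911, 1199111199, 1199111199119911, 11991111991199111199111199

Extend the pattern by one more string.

From term 3 onward, concatenate the last term with the second-to-last: 11·99 = 1199, 1199·11 = 119911, …
Continuing: 11991111991199111199111199 · 1199111199119911 gives term 8.

119911119911991111991111991199111199119911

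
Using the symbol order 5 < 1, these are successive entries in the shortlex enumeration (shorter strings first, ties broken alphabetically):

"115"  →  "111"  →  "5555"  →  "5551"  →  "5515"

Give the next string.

5511

Treat 5515 as a base-2 numeral over the given alphabet and add one, carrying through any trailing 1's.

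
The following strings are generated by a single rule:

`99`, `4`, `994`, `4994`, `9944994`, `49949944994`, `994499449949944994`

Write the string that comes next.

Each term (from the third on) is the two preceding terms concatenated in order: term 3 = 99·4 = 994.
Continuing: 49949944994 · 994499449949944994 gives term 8.

49949944994994499449949944994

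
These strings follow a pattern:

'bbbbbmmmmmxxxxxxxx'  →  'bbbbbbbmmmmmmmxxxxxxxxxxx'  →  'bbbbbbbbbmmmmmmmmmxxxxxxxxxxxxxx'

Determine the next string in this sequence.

The n-th term is 2n+1 b's then 2n+1 m's then 3n+2 x's, where the shown terms are n = 2, 3, 4.
For the next term, n = 5, so the run lengths are 11, 11, 17.

bbbbbbbbbbbmmmmmmmmmmmxxxxxxxxxxxxxxxxx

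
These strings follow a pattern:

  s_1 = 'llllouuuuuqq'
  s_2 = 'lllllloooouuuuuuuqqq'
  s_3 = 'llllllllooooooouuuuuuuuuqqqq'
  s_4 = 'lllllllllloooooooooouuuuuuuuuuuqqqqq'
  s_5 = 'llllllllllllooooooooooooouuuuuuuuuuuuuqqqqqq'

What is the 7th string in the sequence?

Reading off run lengths: l runs 4, 6, 8, 10, 12; o runs 1, 4, 7, 10, 13; u runs 5, 7, 9, 11, 13; q runs 2, 3, 4, 5, 6 — each is linear in n (n = 1, 2, …).
At n = 7 the blocks have lengths 16, 19, 17, 8.

llllllllllllllllooooooooooooooooooouuuuuuuuuuuuuuuuuqqqqqqqq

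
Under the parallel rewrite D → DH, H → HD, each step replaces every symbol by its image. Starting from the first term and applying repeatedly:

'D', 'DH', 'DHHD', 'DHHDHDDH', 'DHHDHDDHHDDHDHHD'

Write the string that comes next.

DHHDHDDHHDDHDHHDHDDHDHHDDHHDHDDH

φ(DHHDHDDHHDDHDHHD) expands symbol-by-symbol to DH HD HD DH HD DH DH HD HD DH DH HD DH HD HD DH; joining the 16 pieces gives the next term.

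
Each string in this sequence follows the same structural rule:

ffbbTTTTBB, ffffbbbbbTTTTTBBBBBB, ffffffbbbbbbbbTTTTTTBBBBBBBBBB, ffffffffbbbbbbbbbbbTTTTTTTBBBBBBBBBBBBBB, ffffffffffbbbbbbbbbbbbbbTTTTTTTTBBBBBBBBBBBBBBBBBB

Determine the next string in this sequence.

Term n consists of 2n f's, followed by 3n-1 b's, followed by n+3 T's, followed by 4n-2 B's (n = 1, 2, …).
For the next term, n = 6, so the run lengths are 12, 17, 9, 22.

ffffffffffffbbbbbbbbbbbbbbbbbTTTTTTTTTBBBBBBBBBBBBBBBBBBBBBB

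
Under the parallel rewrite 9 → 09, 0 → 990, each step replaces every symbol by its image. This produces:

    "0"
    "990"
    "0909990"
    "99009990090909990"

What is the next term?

φ(99009990090909990) expands symbol-by-symbol to 09 09 990 990 09 09 09 990 990 09 990 09 990 09 09 09 990; joining the 17 pieces gives the next term.

09099909900909099909900999009990090909990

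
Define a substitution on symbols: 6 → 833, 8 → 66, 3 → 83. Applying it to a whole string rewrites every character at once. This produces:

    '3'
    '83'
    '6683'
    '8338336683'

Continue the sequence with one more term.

Expanding 8338336683: 8→66, 3→83, 3→83, 8→66, 3→83, 3→83, 6→833, 6→833, 8→66, 3→83. Concatenated: 66 83 83 66 83 83 833 833 66 83.

6683836683838338336683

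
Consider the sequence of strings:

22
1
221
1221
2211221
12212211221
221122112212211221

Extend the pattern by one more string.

12212211221221122112212211221

From term 3 onward, concatenate the second-to-last term with the last: 22·1 = 221, 1·221 = 1221, …
So term 8 is 12212211221·221122112212211221.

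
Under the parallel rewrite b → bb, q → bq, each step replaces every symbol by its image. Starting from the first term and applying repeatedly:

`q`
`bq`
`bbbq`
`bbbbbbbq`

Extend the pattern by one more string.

bbbbbbbbbbbbbbbq

Expanding bbbbbbbq: b→bb, b→bb, b→bb, b→bb, b→bb, b→bb, b→bb, q→bq. Concatenated: bb bb bb bb bb bb bb bq.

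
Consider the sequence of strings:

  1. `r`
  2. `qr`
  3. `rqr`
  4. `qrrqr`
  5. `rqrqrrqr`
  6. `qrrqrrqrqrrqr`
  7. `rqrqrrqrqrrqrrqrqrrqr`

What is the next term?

qrrqrrqrqrrqrrqrqrrqrqrrqrrqrqrrqr

This is a Fibonacci-style word recurrence s(k) = s(k−2)·s(k−1): e.g. r·qr = rqr.
The next term joins qrrqrrqrqrrqr and rqrqrrqrqrrqrrqrqrrqr.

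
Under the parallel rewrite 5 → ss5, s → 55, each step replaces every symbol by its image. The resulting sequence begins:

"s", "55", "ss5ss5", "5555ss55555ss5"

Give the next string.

Replace each of the 14 characters of 5555ss55555ss5 in place — ss5 ss5 ss5 ss5 55 55 ss5 ss5 ss5 ss5 ss5 55 55 ss5 — and concatenate.

ss5ss5ss5ss55555ss5ss5ss5ss5ss55555ss5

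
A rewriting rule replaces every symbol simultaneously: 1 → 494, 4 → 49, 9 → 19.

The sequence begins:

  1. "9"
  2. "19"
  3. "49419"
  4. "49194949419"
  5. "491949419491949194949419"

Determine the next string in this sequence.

49194941949194949419491949419491949419491949194949419

Applying the rule to each of the 24 symbols of 491949419491949194949419 gives the pieces 49 19 494 19 49 19 49 494 19 49 19 494 19 49 19 494 19 49 19 49 19 49 494 19, which concatenate to the answer.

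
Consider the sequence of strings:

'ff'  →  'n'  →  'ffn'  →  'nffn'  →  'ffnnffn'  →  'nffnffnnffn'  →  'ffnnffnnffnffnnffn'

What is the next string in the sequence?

Each term (from the third on) is the two preceding terms concatenated in order: term 3 = ff·n = ffn.
So term 8 is nffnffnnffn·ffnnffnnffnffnnffn.

nffnffnnffnffnnffnnffnffnnffn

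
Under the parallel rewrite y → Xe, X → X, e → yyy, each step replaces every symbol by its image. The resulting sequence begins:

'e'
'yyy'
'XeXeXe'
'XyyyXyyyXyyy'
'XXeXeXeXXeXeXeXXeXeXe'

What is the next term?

Replace each of the 21 characters of XXeXeXeXXeXeXeXXeXeXe in place — X X yyy X yyy X yyy X X yyy X yyy X yyy X X yyy X yyy X yyy — and concatenate.

XXyyyXyyyXyyyXXyyyXyyyXyyyXXyyyXyyyXyyy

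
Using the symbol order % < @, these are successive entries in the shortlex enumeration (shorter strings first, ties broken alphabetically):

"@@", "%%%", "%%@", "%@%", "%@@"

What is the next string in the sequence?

@%%

Treat %@@ as a base-2 numeral over the given alphabet and add one, carrying through any trailing @'s.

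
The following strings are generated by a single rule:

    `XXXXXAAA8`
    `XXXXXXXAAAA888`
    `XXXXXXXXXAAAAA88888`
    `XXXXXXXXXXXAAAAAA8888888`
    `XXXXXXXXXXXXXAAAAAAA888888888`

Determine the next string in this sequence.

XXXXXXXXXXXXXXXAAAAAAAA88888888888

Reading off run lengths: X runs 5, 7, 9, 11, 13; A runs 3, 4, 5, 6, 7; 8 runs 1, 3, 5, 7, 9 — each is linear in n (n = 1, 2, …).
Setting n = 6 gives 15, 8, 11 characters in each block.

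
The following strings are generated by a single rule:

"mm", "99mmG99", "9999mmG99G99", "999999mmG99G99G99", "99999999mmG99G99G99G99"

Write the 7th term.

Each term wraps the previous one in 99 on the left and G99 on the right.
From 99999999mmG99G99G99G99, 2 further steps: 99999999mmG99G99G99G99 → 9999999999mmG99G99G99G99G99 → (answer).

999999999999mmG99G99G99G99G99G99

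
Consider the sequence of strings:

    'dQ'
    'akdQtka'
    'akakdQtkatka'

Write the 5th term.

akakakakdQtkatkatkatka

Each term wraps the previous one in ak on the left and tka on the right.
From akakdQtkatka, 2 further steps: akakdQtkatka → akakakdQtkatkatka → (answer).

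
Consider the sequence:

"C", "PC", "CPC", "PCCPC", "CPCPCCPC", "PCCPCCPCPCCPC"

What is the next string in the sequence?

From term 3 onward, concatenate the second-to-last term with the last: C·PC = CPC, PC·CPC = PCCPC, …
So term 7 is CPCPCCPC·PCCPCCPCPCCPC.

CPCPCCPCPCCPCCPCPCCPC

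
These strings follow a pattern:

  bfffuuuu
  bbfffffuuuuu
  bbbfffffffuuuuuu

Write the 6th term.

bbbbbbfffffffffffffuuuuuuuuu

Each string has the form b^{n-1} f^{2n-1} u^{n+2}, where the shown terms are n = 2, 3, 4.
At n = 7 the blocks have lengths 6, 13, 9.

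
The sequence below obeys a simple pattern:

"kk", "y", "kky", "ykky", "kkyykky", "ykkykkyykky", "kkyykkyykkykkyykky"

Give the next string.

This is a Fibonacci-style word recurrence s(k) = s(k−2)·s(k−1): e.g. kk·y = kky.
Continuing: ykkykkyykky · kkyykkyykkykkyykky gives term 8.

ykkykkyykkykkyykkyykkykkyykky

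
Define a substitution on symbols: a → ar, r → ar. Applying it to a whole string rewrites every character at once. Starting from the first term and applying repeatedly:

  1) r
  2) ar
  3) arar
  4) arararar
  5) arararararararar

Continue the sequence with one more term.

arararararararararararararararar

φ(arararararararar) expands symbol-by-symbol to ar ar ar ar ar ar ar ar ar ar ar ar ar ar ar ar; joining the 16 pieces gives the next term.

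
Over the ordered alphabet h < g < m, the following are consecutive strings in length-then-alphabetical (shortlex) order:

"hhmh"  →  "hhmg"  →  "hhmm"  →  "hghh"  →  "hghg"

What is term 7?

hggh

Stepping forward 2 times from hghg: hghg → hghm, then the target.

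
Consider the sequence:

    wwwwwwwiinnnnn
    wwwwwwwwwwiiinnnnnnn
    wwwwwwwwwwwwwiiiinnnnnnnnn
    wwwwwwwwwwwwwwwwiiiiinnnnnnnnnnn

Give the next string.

Term n consists of 3n-2 w's, followed by n-1 i's, followed by 2n-1 n's, where the shown terms are n = 3, 4, 5, 6.
Setting n = 7 gives 19, 6, 13 characters in each block.

wwwwwwwwwwwwwwwwwwwiiiiiinnnnnnnnnnnnn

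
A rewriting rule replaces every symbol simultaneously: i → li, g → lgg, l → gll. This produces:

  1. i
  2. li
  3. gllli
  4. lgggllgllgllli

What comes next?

Rewriting the 14 symbols of lgggllgllgllli one by one yields gll lgg lgg lgg gll gll lgg gll gll lgg gll gll gll li; concatenated:

glllgglgglgggllglllgggllglllgggllgllgllli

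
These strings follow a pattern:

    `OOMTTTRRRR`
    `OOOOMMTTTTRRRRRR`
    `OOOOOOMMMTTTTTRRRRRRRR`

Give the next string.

OOOOOOOOMMMMTTTTTTRRRRRRRRRR

Each string has the form O^{2n} M^{n} T^{n+2} R^{2n+2} (n = 1, 2, …).
For the next term, n = 4, so the run lengths are 8, 4, 6, 10.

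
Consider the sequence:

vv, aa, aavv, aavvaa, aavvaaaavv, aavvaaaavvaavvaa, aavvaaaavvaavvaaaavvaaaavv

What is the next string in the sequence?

aavvaaaavvaavvaaaavvaaaavvaavvaaaavvaavvaa

From term 3 onward, concatenate the last term with the second-to-last: aa·vv = aavv, aavv·aa = aavvaa, …
Continuing: aavvaaaavvaavvaaaavvaaaavv · aavvaaaavvaavvaa gives term 8.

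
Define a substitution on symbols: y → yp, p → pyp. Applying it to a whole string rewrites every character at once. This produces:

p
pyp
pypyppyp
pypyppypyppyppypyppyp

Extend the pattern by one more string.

pypyppypyppyppypyppypyppyppypyppyppypyppypyppyppypyppyp

Replace each of the 21 characters of pypyppypyppyppypyppyp in place — pyp yp pyp yp pyp pyp yp pyp yp pyp pyp yp pyp pyp yp pyp yp pyp pyp yp pyp — and concatenate.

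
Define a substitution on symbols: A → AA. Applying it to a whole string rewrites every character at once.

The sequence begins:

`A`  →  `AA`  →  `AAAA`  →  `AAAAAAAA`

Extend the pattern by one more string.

Expanding AAAAAAAA: A→AA, A→AA, A→AA, A→AA, A→AA, A→AA, A→AA, A→AA. Concatenated: AA AA AA AA AA AA AA AA.

AAAAAAAAAAAAAAAA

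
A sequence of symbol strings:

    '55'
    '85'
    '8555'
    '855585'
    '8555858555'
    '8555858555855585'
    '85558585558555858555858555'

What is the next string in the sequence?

855585855585558585558585558555858555855585

Each term (from the third on) is the previous term followed by the one before it: term 3 = 85·55 = 8555.
The next term joins 85558585558555858555858555 and 8555858555855585.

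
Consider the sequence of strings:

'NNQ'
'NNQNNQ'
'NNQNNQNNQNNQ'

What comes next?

NNQNNQNNQNNQNNQNNQNNQNNQ

s(k+1) = s(k)·s(k) — each term doubles the last.
So the next term is two copies of NNQNNQNNQNNQ.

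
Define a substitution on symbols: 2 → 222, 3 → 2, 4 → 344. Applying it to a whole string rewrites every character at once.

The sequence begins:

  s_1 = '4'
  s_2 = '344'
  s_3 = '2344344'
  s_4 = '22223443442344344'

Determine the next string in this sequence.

2222222222222344344234434422223443442344344

φ(22223443442344344) expands symbol-by-symbol to 222 222 222 222 2 344 344 2 344 344 222 2 344 344 2 344 344; joining the 17 pieces gives the next term.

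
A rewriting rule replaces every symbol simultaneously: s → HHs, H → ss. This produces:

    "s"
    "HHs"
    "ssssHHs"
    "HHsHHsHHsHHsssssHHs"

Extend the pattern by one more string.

ssssHHsssssHHsssssHHsssssHHsHHsHHsHHsHHsssssHHs

φ(HHsHHsHHsHHsssssHHs) expands symbol-by-symbol to ss ss HHs ss ss HHs ss ss HHs ss ss HHs HHs HHs HHs HHs ss ss HHs; joining the 19 pieces gives the next term.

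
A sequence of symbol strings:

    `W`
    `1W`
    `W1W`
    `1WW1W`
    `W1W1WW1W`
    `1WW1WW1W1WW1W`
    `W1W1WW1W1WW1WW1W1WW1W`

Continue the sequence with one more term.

This is a Fibonacci-style word recurrence s(k) = s(k−2)·s(k−1): e.g. W·1W = W1W.
The next term joins 1WW1WW1W1WW1W and W1W1WW1W1WW1WW1W1WW1W.

1WW1WW1W1WW1WW1W1WW1W1WW1WW1W1WW1W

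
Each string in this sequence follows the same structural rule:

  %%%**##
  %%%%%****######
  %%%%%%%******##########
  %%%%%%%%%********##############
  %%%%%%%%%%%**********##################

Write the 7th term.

%%%%%%%%%%%%%%%**************##########################

Term n consists of 2n+1 %'s, followed by 2n *'s, followed by 4n-2 #'s (n = 1, 2, …).
For term 7, n = 7, so the run lengths are 15, 14, 26.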